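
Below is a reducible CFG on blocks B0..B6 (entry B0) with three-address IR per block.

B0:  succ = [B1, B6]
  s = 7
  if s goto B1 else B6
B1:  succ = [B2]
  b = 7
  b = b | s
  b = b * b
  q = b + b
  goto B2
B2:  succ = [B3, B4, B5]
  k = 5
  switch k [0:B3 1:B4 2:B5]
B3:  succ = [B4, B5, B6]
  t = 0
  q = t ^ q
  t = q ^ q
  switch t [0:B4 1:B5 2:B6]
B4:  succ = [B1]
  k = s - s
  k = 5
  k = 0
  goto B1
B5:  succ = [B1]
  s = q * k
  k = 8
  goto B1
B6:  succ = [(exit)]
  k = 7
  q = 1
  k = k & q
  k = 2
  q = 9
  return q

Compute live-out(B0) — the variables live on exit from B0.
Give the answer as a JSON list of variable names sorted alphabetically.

def/use:
  B0 def {s} use ∅
  B1 def {b,q} use {s}
  B2 def {k} use ∅
  B3 def {q,t} use {q}
  B4 def {k} use {s}
  B5 def {k,s} use {k,q}
  B6 def {k,q} use ∅

Backward fixpoint:
  live B0: ∅→{s}
  live B1: {s}→{q,s}
  live B2: {q,s}→{k,q,s}
  live B3: {k,q,s}→{k,q,s}
  live B4: {s}→{s}
  live B5: {k,q}→{s}
  live B6: ∅→∅

live-out(B0) = ["s"]

Answer: ["s"]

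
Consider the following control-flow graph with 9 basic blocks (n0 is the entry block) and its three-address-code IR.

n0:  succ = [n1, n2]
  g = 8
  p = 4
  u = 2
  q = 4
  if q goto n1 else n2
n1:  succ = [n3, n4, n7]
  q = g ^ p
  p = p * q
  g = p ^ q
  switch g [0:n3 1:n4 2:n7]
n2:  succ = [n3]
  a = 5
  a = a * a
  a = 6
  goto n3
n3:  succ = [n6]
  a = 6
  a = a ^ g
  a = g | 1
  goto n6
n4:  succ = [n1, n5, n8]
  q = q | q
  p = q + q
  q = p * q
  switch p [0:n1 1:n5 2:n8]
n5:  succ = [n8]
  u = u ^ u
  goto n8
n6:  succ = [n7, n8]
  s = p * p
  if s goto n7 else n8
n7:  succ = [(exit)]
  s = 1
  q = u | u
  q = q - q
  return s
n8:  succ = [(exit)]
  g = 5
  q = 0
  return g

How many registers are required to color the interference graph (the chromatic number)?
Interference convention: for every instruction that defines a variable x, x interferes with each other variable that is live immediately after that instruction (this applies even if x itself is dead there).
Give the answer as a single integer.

Answer: 4

Derivation:
Block summaries:
  n0: {g,p,q,u} / ∅
  n1: {g,p,q} / {g,p}
  n2: {a} / ∅
  n3: {a} / {g}
  n4: {p,q} / {q}
  n5: {u} / {u}
  n6: {s} / {p}
  n7: {q,s} / {u}
  n8: {g,q} / ∅

Backward fixpoint:
  live n0: ∅→{g,p,u}
  live n1: {g,p,u}→{g,p,q,u}
  live n2: {g,p,u}→{g,p,u}
  live n3: {g,p,u}→{p,u}
  live n4: {g,q,u}→{g,p,u}
  live n5: {u}→∅
  live n6: {p,u}→{u}
  live n7: {u}→∅
  live n8: ∅→∅

Interference:
  a↔{g,p,u}
  g↔{a,p,q,u}
  p↔{a,g,q,u}
  q↔{g,p,s,u}
  s↔{q,u}
  u↔{a,g,p,q,s}

Registers:
  lower bound: {a,g,p,u} mutually conflict ⇒ χ ≥ 4
  4-colouring: R0={u}  R1={g,s}  R2={p}  R3={a,q}
  χ = 4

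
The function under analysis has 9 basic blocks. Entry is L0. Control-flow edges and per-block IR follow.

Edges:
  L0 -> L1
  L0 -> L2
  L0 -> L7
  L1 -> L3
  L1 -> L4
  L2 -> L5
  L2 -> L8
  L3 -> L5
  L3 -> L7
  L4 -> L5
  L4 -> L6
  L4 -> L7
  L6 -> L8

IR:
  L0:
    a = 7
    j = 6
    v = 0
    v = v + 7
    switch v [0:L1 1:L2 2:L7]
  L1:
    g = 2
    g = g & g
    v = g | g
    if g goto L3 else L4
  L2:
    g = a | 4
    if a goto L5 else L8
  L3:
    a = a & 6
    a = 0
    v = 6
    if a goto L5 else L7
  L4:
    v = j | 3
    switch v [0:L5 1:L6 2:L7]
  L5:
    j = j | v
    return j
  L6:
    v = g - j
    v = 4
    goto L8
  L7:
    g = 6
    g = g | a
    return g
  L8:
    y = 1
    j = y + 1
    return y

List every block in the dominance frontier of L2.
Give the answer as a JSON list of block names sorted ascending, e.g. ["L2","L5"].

idom tree: L1←L0 L2←L0 L3←L1 L4←L1 L5←L0 L6←L4 L7←L0 L8←L0
Join-block Dom:
  L5: preds {L2,L3,L4}: {L0,L2} ∩ {L0,L1,L3} ∩ {L0,L1,L4} = {L0}; idom=L0
  L7: preds {L0,L3,L4}: {L0} ∩ {L0,L1,L3} ∩ {L0,L1,L4} = {L0}; idom=L0
  L8: preds {L2,L6}: {L0,L2} ∩ {L0,L1,L4,L6} = {L0}; idom=L0

DF walk-up:
  join L5 pred L2: L2 stop@L0
  join L5 pred L3: L3→L1 stop@L0
  join L5 pred L4: L4→L1 stop@L0
  join L7 pred L0: · stop@L0
  join L7 pred L3: L3→L1 stop@L0
  join L7 pred L4: L4→L1 stop@L0
  join L8 pred L2: L2 stop@L0
  join L8 pred L6: L6→L4→L1 stop@L0
  L0 → ∅
  L1 → {L5,L7,L8}
  L2 → {L5,L8}
  L3 → {L5,L7}
  L4 → {L5,L7,L8}
  L5 → ∅
  L6 → {L8}
  L7 → ∅
  L8 → ∅

DF(L2) = ["L5", "L8"]

Answer: ["L5", "L8"]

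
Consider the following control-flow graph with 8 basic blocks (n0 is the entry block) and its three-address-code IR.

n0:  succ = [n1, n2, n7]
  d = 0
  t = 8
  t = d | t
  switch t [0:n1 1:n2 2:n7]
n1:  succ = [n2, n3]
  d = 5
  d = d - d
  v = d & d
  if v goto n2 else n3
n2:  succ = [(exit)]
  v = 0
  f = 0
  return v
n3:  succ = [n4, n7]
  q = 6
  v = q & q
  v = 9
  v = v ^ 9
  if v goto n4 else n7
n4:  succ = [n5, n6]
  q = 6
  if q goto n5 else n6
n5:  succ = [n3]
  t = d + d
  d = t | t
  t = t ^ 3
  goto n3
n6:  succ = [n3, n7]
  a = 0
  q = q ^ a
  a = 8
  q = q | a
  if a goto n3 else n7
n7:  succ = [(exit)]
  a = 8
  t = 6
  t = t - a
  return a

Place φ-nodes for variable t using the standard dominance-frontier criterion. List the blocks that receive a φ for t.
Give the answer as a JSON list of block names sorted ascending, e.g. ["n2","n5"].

Answer: ["n3", "n7"]

Working:
idom tree: n1←n0 n2←n0 n3←n1 n4←n3 n5←n4 n6←n4 n7←n0
Dom at joins:
  n2: preds {n0,n1}: {n0} ∩ {n0,n1} = {n0}; idom=n0
  n3: preds {n1,n5,n6}: {n0,n1} ∩ {n0,n1,n3,n4,n5} ∩ {n0,n1,n3,n4,n6} = {n0,n1}; idom=n1
  n7: preds {n0,n3,n6}: {n0} ∩ {n0,n1,n3} ∩ {n0,n1,n3,n4,n6} = {n0}; idom=n0

DF walk-up:
  join n2 pred n0: · stop@n0
  join n2 pred n1: n1 stop@n0
  join n3 pred n1: · stop@n1
  join n3 pred n5: n5→n4→n3 stop@n1
  join n3 pred n6: n6→n4→n3 stop@n1
  join n7 pred n0: · stop@n0
  join n7 pred n3: n3→n1 stop@n0
  join n7 pred n6: n6→n4→n3→n1 stop@n0
  DF(n0)=∅
  DF(n1)={n2,n7}
  DF(n2)=∅
  DF(n3)={n3,n7}
  DF(n4)={n3,n7}
  DF(n5)={n3}
  DF(n6)={n3,n7}
  DF(n7)=∅

φ for t: defs {n0,n5,n7}
  DF⁺ = {n3,n7}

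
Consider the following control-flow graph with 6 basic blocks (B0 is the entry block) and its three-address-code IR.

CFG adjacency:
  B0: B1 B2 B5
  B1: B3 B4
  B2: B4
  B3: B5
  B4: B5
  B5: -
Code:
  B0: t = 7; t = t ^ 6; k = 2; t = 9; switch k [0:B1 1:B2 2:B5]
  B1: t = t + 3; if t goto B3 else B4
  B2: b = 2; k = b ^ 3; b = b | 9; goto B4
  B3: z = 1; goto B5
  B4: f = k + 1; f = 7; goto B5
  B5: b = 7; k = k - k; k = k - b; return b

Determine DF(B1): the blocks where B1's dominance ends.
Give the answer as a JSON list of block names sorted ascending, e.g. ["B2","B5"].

idom tree: B1←B0 B2←B0 B3←B1 B4←B0 B5←B0
Dom at joins:
  B4: preds {B1,B2}: {B0,B1} ∩ {B0,B2} = {B0}; idom=B0
  B5: preds {B0,B3,B4}: {B0} ∩ {B0,B1,B3} ∩ {B0,B4} = {B0}; idom=B0

Frontier:
  B4←B1: walk B1 to B0
  B4←B2: walk B2 to B0
  B5←B0: walk · to B0
  B5←B3: walk B3→B1 to B0
  B5←B4: walk B4 to B0
  B0 → ∅
  B1 → {B4,B5}
  B2 → {B4}
  B3 → {B5}
  B4 → {B5}
  B5 → ∅

DF(B1) = ["B4", "B5"]

Answer: ["B4", "B5"]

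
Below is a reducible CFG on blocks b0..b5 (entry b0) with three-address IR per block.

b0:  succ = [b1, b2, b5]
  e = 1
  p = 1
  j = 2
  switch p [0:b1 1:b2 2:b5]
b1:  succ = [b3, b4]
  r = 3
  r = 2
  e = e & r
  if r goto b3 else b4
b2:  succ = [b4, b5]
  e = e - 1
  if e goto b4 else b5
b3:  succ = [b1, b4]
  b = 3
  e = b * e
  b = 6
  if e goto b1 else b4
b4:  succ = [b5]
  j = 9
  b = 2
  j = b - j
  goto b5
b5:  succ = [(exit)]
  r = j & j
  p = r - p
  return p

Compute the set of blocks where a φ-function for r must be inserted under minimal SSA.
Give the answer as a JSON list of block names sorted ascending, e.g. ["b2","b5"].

Answer: ["b1", "b4", "b5"]

Derivation:
idom tree: b1←b0 b2←b0 b3←b1 b4←b0 b5←b0
Dom∩ at merges:
  b1: preds {b0,b3}: {b0} ∩ {b0,b1,b3} = {b0}; idom=b0
  b4: preds {b1,b2,b3}: {b0,b1} ∩ {b0,b2} ∩ {b0,b1,b3} = {b0}; idom=b0
  b5: preds {b0,b2,b4}: {b0} ∩ {b0,b2} ∩ {b0,b4} = {b0}; idom=b0

DF walk-up:
  join b1 pred b0: · stop@b0
  join b1 pred b3: b3→b1 stop@b0
  join b4 pred b1: b1 stop@b0
  join b4 pred b2: b2 stop@b0
  join b4 pred b3: b3→b1 stop@b0
  join b5 pred b0: · stop@b0
  join b5 pred b2: b2 stop@b0
  join b5 pred b4: b4 stop@b0
  b0 → ∅
  b1 → {b1,b4}
  b2 → {b4,b5}
  b3 → {b1,b4}
  b4 → {b5}
  b5 → ∅

φ for r: defs {b1,b5}
  DF⁺ = {b1,b4,b5}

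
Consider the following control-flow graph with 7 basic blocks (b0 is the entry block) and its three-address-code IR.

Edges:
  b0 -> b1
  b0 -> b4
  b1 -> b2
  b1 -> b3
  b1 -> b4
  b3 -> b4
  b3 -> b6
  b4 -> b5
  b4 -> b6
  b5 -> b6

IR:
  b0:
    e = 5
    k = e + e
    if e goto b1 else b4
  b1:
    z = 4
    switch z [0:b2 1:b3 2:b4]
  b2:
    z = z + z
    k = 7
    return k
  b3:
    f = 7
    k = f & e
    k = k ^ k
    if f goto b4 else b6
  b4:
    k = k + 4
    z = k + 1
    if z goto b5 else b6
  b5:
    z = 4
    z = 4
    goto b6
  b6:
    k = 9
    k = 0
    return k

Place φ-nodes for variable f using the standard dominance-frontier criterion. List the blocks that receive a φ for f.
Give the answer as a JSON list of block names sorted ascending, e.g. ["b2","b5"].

idom tree: b1←b0 b2←b1 b3←b1 b4←b0 b5←b4 b6←b0
Join-block Dom:
  b4: preds {b0,b1,b3}: {b0} ∩ {b0,b1} ∩ {b0,b1,b3} = {b0}; idom=b0
  b6: preds {b3,b4,b5}: {b0,b1,b3} ∩ {b0,b4} ∩ {b0,b4,b5} = {b0}; idom=b0

DF walk-up:
  b4←b0: walk · to b0
  b4←b1: walk b1 to b0
  b4←b3: walk b3→b1 to b0
  b6←b3: walk b3→b1 to b0
  b6←b4: walk b4 to b0
  b6←b5: walk b5→b4 to b0
  b0: DF=∅
  b1: DF={b4,b6}
  b2: DF=∅
  b3: DF={b4,b6}
  b4: DF={b6}
  b5: DF={b6}
  b6: DF=∅

φ for f: defs {b3}
  DF⁺ = {b4,b6}

Answer: ["b4", "b6"]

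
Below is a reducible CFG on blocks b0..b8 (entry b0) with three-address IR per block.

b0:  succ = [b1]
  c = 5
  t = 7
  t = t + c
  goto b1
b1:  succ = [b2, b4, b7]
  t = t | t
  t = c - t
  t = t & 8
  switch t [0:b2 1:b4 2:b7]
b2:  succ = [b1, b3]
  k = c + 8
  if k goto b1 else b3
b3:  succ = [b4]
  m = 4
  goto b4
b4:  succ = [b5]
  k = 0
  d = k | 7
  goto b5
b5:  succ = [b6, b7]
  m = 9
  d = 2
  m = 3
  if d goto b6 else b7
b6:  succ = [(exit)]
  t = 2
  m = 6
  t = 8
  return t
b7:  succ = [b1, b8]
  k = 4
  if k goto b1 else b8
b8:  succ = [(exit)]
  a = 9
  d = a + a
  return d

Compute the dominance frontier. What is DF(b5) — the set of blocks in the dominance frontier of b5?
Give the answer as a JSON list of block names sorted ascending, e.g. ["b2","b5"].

idom tree: b1←b0 b2←b1 b3←b2 b4←b1 b5←b4 b6←b5 b7←b1 b8←b7
Join-block Dom:
  b1: preds {b0,b2,b7}: {b0} ∩ {b0,b1,b2} ∩ {b0,b1,b7} = {b0}; idom=b0
  b4: preds {b1,b3}: {b0,b1} ∩ {b0,b1,b2,b3} = {b0,b1}; idom=b1
  b7: preds {b1,b5}: {b0,b1} ∩ {b0,b1,b4,b5} = {b0,b1}; idom=b1

DF derivation:
  join b1 pred b0: · stop@b0
  join b1 pred b2: b2→b1 stop@b0
  join b1 pred b7: b7→b1 stop@b0
  join b4 pred b1: · stop@b1
  join b4 pred b3: b3→b2 stop@b1
  join b7 pred b1: · stop@b1
  join b7 pred b5: b5→b4 stop@b1
  b0 → ∅
  b1 → {b1}
  b2 → {b1,b4}
  b3 → {b4}
  b4 → {b7}
  b5 → {b7}
  b6 → ∅
  b7 → {b1}
  b8 → ∅

DF(b5) = ["b7"]

Answer: ["b7"]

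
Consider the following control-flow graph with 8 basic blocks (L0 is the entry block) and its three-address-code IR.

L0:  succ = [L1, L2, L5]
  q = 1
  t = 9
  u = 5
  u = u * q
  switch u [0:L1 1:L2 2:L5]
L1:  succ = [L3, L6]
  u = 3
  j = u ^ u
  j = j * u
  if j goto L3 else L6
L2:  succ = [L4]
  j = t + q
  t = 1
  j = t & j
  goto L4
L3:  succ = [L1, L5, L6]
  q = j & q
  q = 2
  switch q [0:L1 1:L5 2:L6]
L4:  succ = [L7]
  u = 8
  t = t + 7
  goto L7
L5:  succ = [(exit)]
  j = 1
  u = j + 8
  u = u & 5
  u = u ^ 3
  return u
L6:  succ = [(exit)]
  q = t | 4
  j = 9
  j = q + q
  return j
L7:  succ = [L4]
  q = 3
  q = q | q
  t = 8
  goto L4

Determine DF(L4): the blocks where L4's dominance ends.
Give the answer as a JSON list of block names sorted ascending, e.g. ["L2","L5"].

Answer: ["L4"]

Analysis:
idom tree: L1←L0 L2←L0 L3←L1 L4←L2 L5←L0 L6←L1 L7←L4
Join-block Dom:
  L1: preds {L0,L3}: {L0} ∩ {L0,L1,L3} = {L0}; idom=L0
  L4: preds {L2,L7}: {L0,L2} ∩ {L0,L2,L4,L7} = {L0,L2}; idom=L2
  L5: preds {L0,L3}: {L0} ∩ {L0,L1,L3} = {L0}; idom=L0
  L6: preds {L1,L3}: {L0,L1} ∩ {L0,L1,L3} = {L0,L1}; idom=L1

DF derivation:
  join L1 pred L0: · stop@L0
  join L1 pred L3: L3→L1 stop@L0
  join L4 pred L2: · stop@L2
  join L4 pred L7: L7→L4 stop@L2
  join L5 pred L0: · stop@L0
  join L5 pred L3: L3→L1 stop@L0
  join L6 pred L1: · stop@L1
  join L6 pred L3: L3 stop@L1
  L0 → ∅
  L1 → {L1,L5}
  L2 → ∅
  L3 → {L1,L5,L6}
  L4 → {L4}
  L5 → ∅
  L6 → ∅
  L7 → {L4}

DF(L4) = ["L4"]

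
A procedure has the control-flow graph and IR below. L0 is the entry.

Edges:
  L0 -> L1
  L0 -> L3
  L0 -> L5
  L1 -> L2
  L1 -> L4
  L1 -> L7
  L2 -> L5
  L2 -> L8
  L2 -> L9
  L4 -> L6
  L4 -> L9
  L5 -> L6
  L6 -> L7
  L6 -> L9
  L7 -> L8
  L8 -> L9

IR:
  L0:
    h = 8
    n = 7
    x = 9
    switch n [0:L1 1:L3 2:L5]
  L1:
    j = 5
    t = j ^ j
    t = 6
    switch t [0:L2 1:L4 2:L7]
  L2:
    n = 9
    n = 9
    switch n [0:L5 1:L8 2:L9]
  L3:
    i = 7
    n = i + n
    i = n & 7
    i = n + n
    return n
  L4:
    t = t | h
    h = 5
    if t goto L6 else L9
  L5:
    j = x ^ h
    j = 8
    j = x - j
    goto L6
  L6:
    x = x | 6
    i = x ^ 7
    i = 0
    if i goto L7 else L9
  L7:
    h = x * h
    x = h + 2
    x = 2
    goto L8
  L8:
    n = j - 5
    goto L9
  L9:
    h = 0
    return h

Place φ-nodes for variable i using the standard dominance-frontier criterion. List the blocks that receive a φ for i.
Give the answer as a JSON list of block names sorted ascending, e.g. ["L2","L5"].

Answer: ["L7", "L8", "L9"]

Working:
idom tree: L1←L0 L2←L1 L3←L0 L4←L1 L5←L0 L6←L0 L7←L0 L8←L0 L9←L0
Dom at joins:
  L5: preds {L0,L2}: {L0} ∩ {L0,L1,L2} = {L0}; idom=L0
  L6: preds {L4,L5}: {L0,L1,L4} ∩ {L0,L5} = {L0}; idom=L0
  L7: preds {L1,L6}: {L0,L1} ∩ {L0,L6} = {L0}; idom=L0
  L8: preds {L2,L7}: {L0,L1,L2} ∩ {L0,L7} = {L0}; idom=L0
  L9: preds {L2,L4,L6,L8}: {L0,L1,L2} ∩ {L0,L1,L4} ∩ {L0,L6} ∩ {L0,L8} = {L0}; idom=L0

Frontier:
  L5←L0: walk · to L0
  L5←L2: walk L2→L1 to L0
  L6←L4: walk L4→L1 to L0
  L6←L5: walk L5 to L0
  L7←L1: walk L1 to L0
  L7←L6: walk L6 to L0
  L8←L2: walk L2→L1 to L0
  L8←L7: walk L7 to L0
  L9←L2: walk L2→L1 to L0
  L9←L4: walk L4→L1 to L0
  L9←L6: walk L6 to L0
  L9←L8: walk L8 to L0
  L0 → ∅
  L1 → {L5,L6,L7,L8,L9}
  L2 → {L5,L8,L9}
  L3 → ∅
  L4 → {L6,L9}
  L5 → {L6}
  L6 → {L7,L9}
  L7 → {L8}
  L8 → {L9}
  L9 → ∅

φ for i: defs {L3,L6}
  DF⁺ = {L7,L8,L9}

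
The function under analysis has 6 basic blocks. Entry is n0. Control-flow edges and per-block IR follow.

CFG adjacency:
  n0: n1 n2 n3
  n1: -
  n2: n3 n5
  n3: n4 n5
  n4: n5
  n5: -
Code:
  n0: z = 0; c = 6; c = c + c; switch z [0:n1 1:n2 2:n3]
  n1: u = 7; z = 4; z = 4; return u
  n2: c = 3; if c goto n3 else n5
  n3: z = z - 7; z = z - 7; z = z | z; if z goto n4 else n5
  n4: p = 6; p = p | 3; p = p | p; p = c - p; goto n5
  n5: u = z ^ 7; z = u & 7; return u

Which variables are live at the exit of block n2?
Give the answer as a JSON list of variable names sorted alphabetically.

Answer: ["c", "z"]

Analysis:
def/use:
  n0: def={c,z} ue=∅
  n1: def={u,z} ue=∅
  n2: def={c} ue=∅
  n3: def={z} ue={z}
  n4: def={p} ue={c}
  n5: def={u,z} ue={z}

Live sets:
  n0: in=∅ out={c,z}
  n1: in=∅ out=∅
  n2: in={z} out={c,z}
  n3: in={c,z} out={c,z}
  n4: in={c,z} out={z}
  n5: in={z} out=∅

live-out(n2) = ["c", "z"]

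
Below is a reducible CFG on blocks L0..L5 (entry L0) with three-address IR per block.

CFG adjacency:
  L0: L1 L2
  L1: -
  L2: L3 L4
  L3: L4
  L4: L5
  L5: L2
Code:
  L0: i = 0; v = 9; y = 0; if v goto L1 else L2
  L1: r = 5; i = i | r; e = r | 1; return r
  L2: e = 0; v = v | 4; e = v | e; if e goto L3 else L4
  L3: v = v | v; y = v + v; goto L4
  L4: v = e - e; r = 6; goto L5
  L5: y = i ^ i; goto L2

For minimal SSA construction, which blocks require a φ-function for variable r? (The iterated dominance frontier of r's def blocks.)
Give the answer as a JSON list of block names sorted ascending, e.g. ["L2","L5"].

idom tree: L1←L0 L2←L0 L3←L2 L4←L2 L5←L4
Dom∩ at merges:
  L2: preds {L0,L5}: {L0} ∩ {L0,L2,L4,L5} = {L0}; idom=L0
  L4: preds {L2,L3}: {L0,L2} ∩ {L0,L2,L3} = {L0,L2}; idom=L2

DF derivation:
  L2←L0: walk · to L0
  L2←L5: walk L5→L4→L2 to L0
  L4←L2: walk · to L2
  L4←L3: walk L3 to L2
  L0: DF=∅
  L1: DF=∅
  L2: DF={L2}
  L3: DF={L4}
  L4: DF={L2}
  L5: DF={L2}

φ for r: defs {L1,L4}
  DF⁺ = {L2}

Answer: ["L2"]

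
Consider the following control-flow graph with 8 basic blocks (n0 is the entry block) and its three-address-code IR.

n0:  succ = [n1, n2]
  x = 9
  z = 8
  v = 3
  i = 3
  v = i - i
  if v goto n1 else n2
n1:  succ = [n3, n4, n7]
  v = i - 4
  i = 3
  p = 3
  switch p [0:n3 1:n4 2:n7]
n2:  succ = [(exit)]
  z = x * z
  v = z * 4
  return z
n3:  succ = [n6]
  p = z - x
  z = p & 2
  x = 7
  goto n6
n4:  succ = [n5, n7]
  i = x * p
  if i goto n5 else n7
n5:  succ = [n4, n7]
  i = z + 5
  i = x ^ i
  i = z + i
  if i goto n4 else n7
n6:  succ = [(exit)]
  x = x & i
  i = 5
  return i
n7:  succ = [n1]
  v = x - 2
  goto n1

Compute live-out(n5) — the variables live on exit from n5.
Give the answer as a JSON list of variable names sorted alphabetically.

def/use:
  n0 def {i,v,x,z} use ∅
  n1 def {i,p,v} use {i}
  n2 def {v,z} use {x,z}
  n3 def {p,x,z} use {x,z}
  n4 def {i} use {p,x}
  n5 def {i} use {x,z}
  n6 def {i,x} use {i,x}
  n7 def {v} use {x}

Backward fixpoint:
  live n0: ∅→{i,x,z}
  live n1: {i,x,z}→{i,p,x,z}
  live n2: {x,z}→∅
  live n3: {i,x,z}→{i,x}
  live n4: {p,x,z}→{i,p,x,z}
  live n5: {p,x,z}→{i,p,x,z}
  live n6: {i,x}→∅
  live n7: {i,x,z}→{i,x,z}

live-out(n5) = ["i", "p", "x", "z"]

Answer: ["i", "p", "x", "z"]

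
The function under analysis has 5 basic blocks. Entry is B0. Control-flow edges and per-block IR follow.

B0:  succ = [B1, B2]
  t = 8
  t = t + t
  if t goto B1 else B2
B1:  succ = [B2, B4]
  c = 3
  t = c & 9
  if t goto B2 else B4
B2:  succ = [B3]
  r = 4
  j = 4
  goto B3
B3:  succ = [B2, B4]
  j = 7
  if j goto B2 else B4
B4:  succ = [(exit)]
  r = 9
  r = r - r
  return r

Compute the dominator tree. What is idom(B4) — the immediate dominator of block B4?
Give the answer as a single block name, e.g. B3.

idom tree: B1←B0 B2←B0 B3←B2 B4←B0
Join-block Dom:
  B2: preds {B0,B1,B3}: {B0} ∩ {B0,B1} ∩ {B0,B2,B3} = {B0}; idom=B0
  B4: preds {B1,B3}: {B0,B1} ∩ {B0,B2,B3} = {B0}; idom=B0

idom(B4) = B0

Answer: B0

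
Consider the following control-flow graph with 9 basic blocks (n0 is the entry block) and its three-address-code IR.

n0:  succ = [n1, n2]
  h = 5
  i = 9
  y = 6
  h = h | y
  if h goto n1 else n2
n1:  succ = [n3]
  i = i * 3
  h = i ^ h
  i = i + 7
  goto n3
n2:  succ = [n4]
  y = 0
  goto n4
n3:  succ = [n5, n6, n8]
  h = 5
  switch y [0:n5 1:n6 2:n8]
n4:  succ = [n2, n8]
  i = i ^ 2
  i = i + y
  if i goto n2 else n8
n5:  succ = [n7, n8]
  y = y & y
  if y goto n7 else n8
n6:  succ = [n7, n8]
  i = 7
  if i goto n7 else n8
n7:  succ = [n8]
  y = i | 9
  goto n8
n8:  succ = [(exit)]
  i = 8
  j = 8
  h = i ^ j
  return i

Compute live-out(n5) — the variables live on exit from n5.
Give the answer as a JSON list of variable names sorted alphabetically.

Per-block:
  n0: def={h,i,y} ue=∅
  n1: def={h,i} ue={h,i}
  n2: def={y} ue=∅
  n3: def={h} ue={y}
  n4: def={i} ue={i,y}
  n5: def={y} ue={y}
  n6: def={i} ue=∅
  n7: def={y} ue={i}
  n8: def={h,i,j} ue=∅

Live sets:
  n0 li=∅ lo={h,i,y}
  n1 li={h,i,y} lo={i,y}
  n2 li={i} lo={i,y}
  n3 li={i,y} lo={i,y}
  n4 li={i,y} lo={i}
  n5 li={i,y} lo={i}
  n6 li=∅ lo={i}
  n7 li={i} lo=∅
  n8 li=∅ lo=∅

live-out(n5) = ["i"]

Answer: ["i"]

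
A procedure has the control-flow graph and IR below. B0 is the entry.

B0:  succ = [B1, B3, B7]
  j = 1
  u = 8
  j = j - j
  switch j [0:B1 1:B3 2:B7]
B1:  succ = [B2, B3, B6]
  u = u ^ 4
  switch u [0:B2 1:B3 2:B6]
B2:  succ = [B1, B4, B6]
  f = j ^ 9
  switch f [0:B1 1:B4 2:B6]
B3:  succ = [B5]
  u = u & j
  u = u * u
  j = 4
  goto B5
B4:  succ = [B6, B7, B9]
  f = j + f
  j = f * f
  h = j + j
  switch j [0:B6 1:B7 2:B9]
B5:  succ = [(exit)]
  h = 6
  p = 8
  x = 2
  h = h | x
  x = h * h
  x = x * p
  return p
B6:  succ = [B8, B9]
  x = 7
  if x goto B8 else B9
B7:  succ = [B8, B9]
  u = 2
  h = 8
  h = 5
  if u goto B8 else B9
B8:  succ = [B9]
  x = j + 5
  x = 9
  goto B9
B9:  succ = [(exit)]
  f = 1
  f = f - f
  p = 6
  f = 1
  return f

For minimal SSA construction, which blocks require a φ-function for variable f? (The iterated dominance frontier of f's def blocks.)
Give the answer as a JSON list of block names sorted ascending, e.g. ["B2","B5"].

Answer: ["B1", "B3", "B6", "B7", "B8", "B9"]

Analysis:
idom tree: B1←B0 B2←B1 B3←B0 B4←B2 B5←B3 B6←B1 B7←B0 B8←B0 B9←B0
Dom at joins:
  B1: preds {B0,B2}: {B0} ∩ {B0,B1,B2} = {B0}; idom=B0
  B3: preds {B0,B1}: {B0} ∩ {B0,B1} = {B0}; idom=B0
  B6: preds {B1,B2,B4}: {B0,B1} ∩ {B0,B1,B2} ∩ {B0,B1,B2,B4} = {B0,B1}; idom=B1
  B7: preds {B0,B4}: {B0} ∩ {B0,B1,B2,B4} = {B0}; idom=B0
  B8: preds {B6,B7}: {B0,B1,B6} ∩ {B0,B7} = {B0}; idom=B0
  B9: preds {B4,B6,B7,B8}: {B0,B1,B2,B4} ∩ {B0,B1,B6} ∩ {B0,B7} ∩ {B0,B8} = {B0}; idom=B0

Frontier:
  B1←B0: walk · to B0
  B1←B2: walk B2→B1 to B0
  B3←B0: walk · to B0
  B3←B1: walk B1 to B0
  B6←B1: walk · to B1
  B6←B2: walk B2 to B1
  B6←B4: walk B4→B2 to B1
  B7←B0: walk · to B0
  B7←B4: walk B4→B2→B1 to B0
  B8←B6: walk B6→B1 to B0
  B8←B7: walk B7 to B0
  B9←B4: walk B4→B2→B1 to B0
  B9←B6: walk B6→B1 to B0
  B9←B7: walk B7 to B0
  B9←B8: walk B8 to B0
  DF(B0)=∅
  DF(B1)={B1,B3,B7,B8,B9}
  DF(B2)={B1,B6,B7,B9}
  DF(B3)=∅
  DF(B4)={B6,B7,B9}
  DF(B5)=∅
  DF(B6)={B8,B9}
  DF(B7)={B8,B9}
  DF(B8)={B9}
  DF(B9)=∅

φ for f: defs {B2,B4,B9}
  DF⁺ = {B1,B3,B6,B7,B8,B9}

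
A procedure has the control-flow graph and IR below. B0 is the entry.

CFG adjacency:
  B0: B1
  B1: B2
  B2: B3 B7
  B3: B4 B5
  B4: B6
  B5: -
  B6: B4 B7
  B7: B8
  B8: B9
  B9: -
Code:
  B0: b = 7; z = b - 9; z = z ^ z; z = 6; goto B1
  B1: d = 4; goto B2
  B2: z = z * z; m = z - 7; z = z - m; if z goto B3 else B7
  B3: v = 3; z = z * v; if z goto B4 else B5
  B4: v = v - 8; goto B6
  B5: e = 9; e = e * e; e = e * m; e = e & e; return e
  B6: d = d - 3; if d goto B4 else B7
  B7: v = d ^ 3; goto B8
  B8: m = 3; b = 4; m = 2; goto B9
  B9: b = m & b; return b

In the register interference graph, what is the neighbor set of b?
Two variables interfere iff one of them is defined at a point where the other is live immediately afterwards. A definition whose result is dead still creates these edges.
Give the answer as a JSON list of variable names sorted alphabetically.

Answer: ["m"]

Analysis:
Block summaries:
  B0: {b,z} / ∅
  B1: {d} / ∅
  B2: {m,z} / {z}
  B3: {v,z} / {z}
  B4: {v} / {v}
  B5: {e} / {m}
  B6: {d} / {d}
  B7: {v} / {d}
  B8: {b,m} / ∅
  B9: {b} / {b,m}

Live sets:
  B0: in=∅ out={z}
  B1: in={z} out={d,z}
  B2: in={d,z} out={d,m,z}
  B3: in={d,m,z} out={d,m,v}
  B4: in={d,v} out={d,v}
  B5: in={m} out=∅
  B6: in={d,v} out={d,v}
  B7: in={d} out=∅
  B8: in=∅ out={b,m}
  B9: in={b,m} out=∅

Conflict graph:
  b — {m}
  d — {m,v,z}
  e — {m}
  m — {b,d,e,v,z}
  v — {d,m,z}
  z — {d,m,v}

N(b) = ["m"]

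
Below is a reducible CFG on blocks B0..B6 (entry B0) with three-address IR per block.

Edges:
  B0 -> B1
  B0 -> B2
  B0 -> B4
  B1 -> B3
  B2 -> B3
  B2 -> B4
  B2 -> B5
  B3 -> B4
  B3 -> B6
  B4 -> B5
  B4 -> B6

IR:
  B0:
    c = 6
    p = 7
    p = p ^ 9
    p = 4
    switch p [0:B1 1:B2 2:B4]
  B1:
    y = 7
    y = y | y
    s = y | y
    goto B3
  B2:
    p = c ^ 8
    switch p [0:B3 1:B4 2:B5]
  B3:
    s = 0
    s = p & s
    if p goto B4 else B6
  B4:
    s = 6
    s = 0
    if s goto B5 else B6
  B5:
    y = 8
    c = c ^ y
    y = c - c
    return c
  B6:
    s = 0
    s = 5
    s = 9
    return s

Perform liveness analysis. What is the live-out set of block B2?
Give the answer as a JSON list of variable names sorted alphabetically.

Answer: ["c", "p"]

Derivation:
def/use:
  B0: {c,p} / ∅
  B1: {s,y} / ∅
  B2: {p} / {c}
  B3: {s} / {p}
  B4: {s} / ∅
  B5: {c,y} / {c}
  B6: {s} / ∅

Live sets:
  B0: in=∅ out={c,p}
  B1: in={c,p} out={c,p}
  B2: in={c} out={c,p}
  B3: in={c,p} out={c}
  B4: in={c} out={c}
  B5: in={c} out=∅
  B6: in=∅ out=∅

live-out(B2) = ["c", "p"]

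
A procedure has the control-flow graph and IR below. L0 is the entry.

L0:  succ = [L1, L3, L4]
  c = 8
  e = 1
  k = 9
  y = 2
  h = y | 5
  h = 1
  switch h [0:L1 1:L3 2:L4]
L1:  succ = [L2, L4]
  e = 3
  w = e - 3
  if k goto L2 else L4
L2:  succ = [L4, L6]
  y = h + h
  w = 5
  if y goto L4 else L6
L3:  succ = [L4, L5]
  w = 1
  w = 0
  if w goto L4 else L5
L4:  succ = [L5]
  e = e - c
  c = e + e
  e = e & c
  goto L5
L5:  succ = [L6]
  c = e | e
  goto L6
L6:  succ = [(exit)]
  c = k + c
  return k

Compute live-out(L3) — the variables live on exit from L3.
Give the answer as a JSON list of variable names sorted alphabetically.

Answer: ["c", "e", "k"]

Analysis:
def/use:
  L0 def {c,e,h,k,y} use ∅
  L1 def {e,w} use {k}
  L2 def {w,y} use {h}
  L3 def {w} use ∅
  L4 def {c,e} use {c,e}
  L5 def {c} use {e}
  L6 def {c} use {c,k}

Backward fixpoint:
  L0 li=∅ lo={c,e,h,k}
  L1 li={c,h,k} lo={c,e,h,k}
  L2 li={c,e,h,k} lo={c,e,k}
  L3 li={c,e,k} lo={c,e,k}
  L4 li={c,e,k} lo={e,k}
  L5 li={e,k} lo={c,k}
  L6 li={c,k} lo=∅

live-out(L3) = ["c", "e", "k"]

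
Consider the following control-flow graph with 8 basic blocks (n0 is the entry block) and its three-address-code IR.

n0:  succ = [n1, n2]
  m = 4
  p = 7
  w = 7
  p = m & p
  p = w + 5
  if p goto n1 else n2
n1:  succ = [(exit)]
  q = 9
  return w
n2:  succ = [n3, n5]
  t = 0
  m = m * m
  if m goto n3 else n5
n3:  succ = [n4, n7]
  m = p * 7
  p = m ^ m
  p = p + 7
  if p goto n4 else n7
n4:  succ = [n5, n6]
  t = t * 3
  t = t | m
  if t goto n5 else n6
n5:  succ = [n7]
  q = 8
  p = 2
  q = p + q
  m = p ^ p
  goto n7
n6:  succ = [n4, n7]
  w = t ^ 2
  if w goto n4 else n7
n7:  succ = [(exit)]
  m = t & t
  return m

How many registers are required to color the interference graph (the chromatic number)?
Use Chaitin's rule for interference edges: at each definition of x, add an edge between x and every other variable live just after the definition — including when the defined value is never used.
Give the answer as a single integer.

Answer: 4

Derivation:
Block summaries:
  n0: {m,p,w} / ∅
  n1: {q} / {w}
  n2: {m,t} / {m}
  n3: {m,p} / {p}
  n4: {t} / {m,t}
  n5: {m,p,q} / ∅
  n6: {w} / {t}
  n7: {m} / {t}

Liveness:
  live n0: ∅→{m,p,w}
  live n1: {w}→∅
  live n2: {m,p}→{p,t}
  live n3: {p,t}→{m,t}
  live n4: {m,t}→{m,t}
  live n5: {t}→{t}
  live n6: {m,t}→{m,t}
  live n7: {t}→∅

Conflict graph:
  m: {p,t,w}
  p: {m,q,t,w}
  q: {p,t,w}
  t: {m,p,q,w}
  w: {m,p,q,t}

Chromatic number:
  lower bound: {m,p,t,w} mutually conflict ⇒ χ ≥ 4
  4-colouring: R0={p}  R1={t}  R2={w}  R3={m,q}
  χ = 4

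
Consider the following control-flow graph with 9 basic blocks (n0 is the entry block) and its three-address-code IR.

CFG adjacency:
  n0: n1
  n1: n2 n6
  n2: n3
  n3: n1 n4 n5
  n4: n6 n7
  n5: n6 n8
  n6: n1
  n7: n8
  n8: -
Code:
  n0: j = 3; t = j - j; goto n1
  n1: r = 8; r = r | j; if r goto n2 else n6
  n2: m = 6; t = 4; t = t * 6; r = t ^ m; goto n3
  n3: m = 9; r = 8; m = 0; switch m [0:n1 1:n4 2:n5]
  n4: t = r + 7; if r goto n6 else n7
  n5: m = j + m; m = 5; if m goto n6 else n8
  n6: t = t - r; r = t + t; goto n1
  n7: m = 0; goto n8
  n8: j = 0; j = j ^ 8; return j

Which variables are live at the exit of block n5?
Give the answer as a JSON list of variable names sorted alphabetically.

Answer: ["j", "r", "t"]

Derivation:
Block summaries:
  n0: def={j,t} ue=∅
  n1: def={r} ue={j}
  n2: def={m,r,t} ue=∅
  n3: def={m,r} ue=∅
  n4: def={t} ue={r}
  n5: def={m} ue={j,m}
  n6: def={r,t} ue={r,t}
  n7: def={m} ue=∅
  n8: def={j} ue=∅

Backward fixpoint:
  n0: in=∅ out={j,t}
  n1: in={j,t} out={j,r,t}
  n2: in={j} out={j,t}
  n3: in={j,t} out={j,m,r,t}
  n4: in={j,r} out={j,r,t}
  n5: in={j,m,r,t} out={j,r,t}
  n6: in={j,r,t} out={j,t}
  n7: in=∅ out=∅
  n8: in=∅ out=∅

live-out(n5) = ["j", "r", "t"]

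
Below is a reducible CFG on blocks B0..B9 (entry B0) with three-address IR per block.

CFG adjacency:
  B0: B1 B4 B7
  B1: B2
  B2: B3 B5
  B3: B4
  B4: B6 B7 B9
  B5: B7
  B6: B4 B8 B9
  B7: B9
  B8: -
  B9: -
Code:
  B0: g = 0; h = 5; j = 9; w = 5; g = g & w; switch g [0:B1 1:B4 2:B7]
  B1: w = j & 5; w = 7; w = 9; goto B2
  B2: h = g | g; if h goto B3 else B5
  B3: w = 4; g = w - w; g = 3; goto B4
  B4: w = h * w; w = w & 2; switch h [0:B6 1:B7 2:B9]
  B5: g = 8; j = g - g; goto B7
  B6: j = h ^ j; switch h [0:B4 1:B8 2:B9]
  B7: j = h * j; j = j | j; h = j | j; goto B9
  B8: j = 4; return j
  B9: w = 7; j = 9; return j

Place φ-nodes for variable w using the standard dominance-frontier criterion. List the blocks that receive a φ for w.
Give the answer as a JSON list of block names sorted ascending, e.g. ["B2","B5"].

idom tree: B1←B0 B2←B1 B3←B2 B4←B0 B5←B2 B6←B4 B7←B0 B8←B6 B9←B0
Join-block Dom:
  B4: preds {B0,B3,B6}: {B0} ∩ {B0,B1,B2,B3} ∩ {B0,B4,B6} = {B0}; idom=B0
  B7: preds {B0,B4,B5}: {B0} ∩ {B0,B4} ∩ {B0,B1,B2,B5} = {B0}; idom=B0
  B9: preds {B4,B6,B7}: {B0,B4} ∩ {B0,B4,B6} ∩ {B0,B7} = {B0}; idom=B0

DF derivation:
  B4←B0: walk · to B0
  B4←B3: walk B3→B2→B1 to B0
  B4←B6: walk B6→B4 to B0
  B7←B0: walk · to B0
  B7←B4: walk B4 to B0
  B7←B5: walk B5→B2→B1 to B0
  B9←B4: walk B4 to B0
  B9←B6: walk B6→B4 to B0
  B9←B7: walk B7 to B0
  B0: DF=∅
  B1: DF={B4,B7}
  B2: DF={B4,B7}
  B3: DF={B4}
  B4: DF={B4,B7,B9}
  B5: DF={B7}
  B6: DF={B4,B9}
  B7: DF={B9}
  B8: DF=∅
  B9: DF=∅

φ for w: defs {B0,B1,B3,B4,B9}
  DF⁺ = {B4,B7,B9}

Answer: ["B4", "B7", "B9"]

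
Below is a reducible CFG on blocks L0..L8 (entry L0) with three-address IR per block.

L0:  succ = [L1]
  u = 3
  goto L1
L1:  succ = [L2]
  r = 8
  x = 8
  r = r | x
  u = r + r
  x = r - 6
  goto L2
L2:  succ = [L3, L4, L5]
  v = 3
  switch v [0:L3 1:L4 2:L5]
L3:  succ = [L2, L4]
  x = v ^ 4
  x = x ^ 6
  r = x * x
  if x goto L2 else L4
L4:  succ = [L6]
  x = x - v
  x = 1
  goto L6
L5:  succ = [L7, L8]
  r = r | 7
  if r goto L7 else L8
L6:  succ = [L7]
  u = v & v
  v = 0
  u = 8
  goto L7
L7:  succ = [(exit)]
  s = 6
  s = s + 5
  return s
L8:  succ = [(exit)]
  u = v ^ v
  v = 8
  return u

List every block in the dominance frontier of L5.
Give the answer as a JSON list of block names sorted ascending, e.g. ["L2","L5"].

idom tree: L1←L0 L2←L1 L3←L2 L4←L2 L5←L2 L6←L4 L7←L2 L8←L5
Join-block Dom:
  L2: preds {L1,L3}: {L0,L1} ∩ {L0,L1,L2,L3} = {L0,L1}; idom=L1
  L4: preds {L2,L3}: {L0,L1,L2} ∩ {L0,L1,L2,L3} = {L0,L1,L2}; idom=L2
  L7: preds {L5,L6}: {L0,L1,L2,L5} ∩ {L0,L1,L2,L4,L6} = {L0,L1,L2}; idom=L2

DF derivation:
  L2←L1: walk · to L1
  L2←L3: walk L3→L2 to L1
  L4←L2: walk · to L2
  L4←L3: walk L3 to L2
  L7←L5: walk L5 to L2
  L7←L6: walk L6→L4 to L2
  L0 → ∅
  L1 → ∅
  L2 → {L2}
  L3 → {L2,L4}
  L4 → {L7}
  L5 → {L7}
  L6 → {L7}
  L7 → ∅
  L8 → ∅

DF(L5) = ["L7"]

Answer: ["L7"]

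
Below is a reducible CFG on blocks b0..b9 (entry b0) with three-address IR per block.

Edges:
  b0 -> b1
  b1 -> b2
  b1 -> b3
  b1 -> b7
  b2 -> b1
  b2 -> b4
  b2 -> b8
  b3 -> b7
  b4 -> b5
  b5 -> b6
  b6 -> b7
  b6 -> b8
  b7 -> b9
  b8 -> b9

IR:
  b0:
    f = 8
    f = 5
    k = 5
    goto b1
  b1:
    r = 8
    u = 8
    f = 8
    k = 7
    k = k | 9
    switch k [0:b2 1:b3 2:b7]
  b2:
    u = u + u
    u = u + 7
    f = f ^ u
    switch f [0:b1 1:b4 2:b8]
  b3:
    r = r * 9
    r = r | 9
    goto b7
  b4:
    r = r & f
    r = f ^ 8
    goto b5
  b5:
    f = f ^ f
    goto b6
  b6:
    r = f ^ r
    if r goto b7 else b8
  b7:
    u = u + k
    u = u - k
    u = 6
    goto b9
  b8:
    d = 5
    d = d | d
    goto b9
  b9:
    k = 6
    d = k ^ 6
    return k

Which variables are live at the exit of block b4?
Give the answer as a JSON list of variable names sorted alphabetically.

def/use:
  b0 def {f,k} use ∅
  b1 def {f,k,r,u} use ∅
  b2 def {f,u} use {f,u}
  b3 def {r} use {r}
  b4 def {r} use {f,r}
  b5 def {f} use {f}
  b6 def {r} use {f,r}
  b7 def {u} use {k,u}
  b8 def {d} use ∅
  b9 def {d,k} use ∅

Liveness:
  b0 li=∅ lo=∅
  b1 li=∅ lo={f,k,r,u}
  b2 li={f,k,r,u} lo={f,k,r,u}
  b3 li={k,r,u} lo={k,u}
  b4 li={f,k,r,u} lo={f,k,r,u}
  b5 li={f,k,r,u} lo={f,k,r,u}
  b6 li={f,k,r,u} lo={k,u}
  b7 li={k,u} lo=∅
  b8 li=∅ lo=∅
  b9 li=∅ lo=∅

live-out(b4) = ["f", "k", "r", "u"]

Answer: ["f", "k", "r", "u"]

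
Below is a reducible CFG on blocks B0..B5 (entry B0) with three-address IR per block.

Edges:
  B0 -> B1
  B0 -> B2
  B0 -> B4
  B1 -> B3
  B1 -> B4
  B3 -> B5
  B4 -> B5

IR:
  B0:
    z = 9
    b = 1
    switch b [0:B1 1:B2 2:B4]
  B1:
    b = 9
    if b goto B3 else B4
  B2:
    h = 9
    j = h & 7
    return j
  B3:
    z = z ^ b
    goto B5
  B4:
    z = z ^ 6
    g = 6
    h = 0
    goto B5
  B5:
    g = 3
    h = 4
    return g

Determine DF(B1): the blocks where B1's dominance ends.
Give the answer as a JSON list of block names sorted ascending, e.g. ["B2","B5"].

idom tree: B1←B0 B2←B0 B3←B1 B4←B0 B5←B0
Dom at joins:
  B4: preds {B0,B1}: {B0} ∩ {B0,B1} = {B0}; idom=B0
  B5: preds {B3,B4}: {B0,B1,B3} ∩ {B0,B4} = {B0}; idom=B0

DF derivation:
  join B4 pred B0: · stop@B0
  join B4 pred B1: B1 stop@B0
  join B5 pred B3: B3→B1 stop@B0
  join B5 pred B4: B4 stop@B0
  B0: DF=∅
  B1: DF={B4,B5}
  B2: DF=∅
  B3: DF={B5}
  B4: DF={B5}
  B5: DF=∅

DF(B1) = ["B4", "B5"]

Answer: ["B4", "B5"]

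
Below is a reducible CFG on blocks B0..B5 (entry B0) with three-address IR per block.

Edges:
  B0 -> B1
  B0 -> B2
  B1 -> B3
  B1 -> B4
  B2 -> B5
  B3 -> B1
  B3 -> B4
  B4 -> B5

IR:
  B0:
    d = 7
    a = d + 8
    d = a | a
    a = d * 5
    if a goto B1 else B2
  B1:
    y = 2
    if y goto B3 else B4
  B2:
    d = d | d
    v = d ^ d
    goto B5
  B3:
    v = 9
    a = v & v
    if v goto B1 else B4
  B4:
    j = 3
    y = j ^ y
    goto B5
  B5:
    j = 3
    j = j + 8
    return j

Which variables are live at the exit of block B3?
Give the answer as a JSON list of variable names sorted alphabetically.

Block summaries:
  B0: {a,d} / ∅
  B1: {y} / ∅
  B2: {d,v} / {d}
  B3: {a,v} / ∅
  B4: {j,y} / {y}
  B5: {j} / ∅

Backward fixpoint:
  B0: in=∅ out={d}
  B1: in=∅ out={y}
  B2: in={d} out=∅
  B3: in={y} out={y}
  B4: in={y} out=∅
  B5: in=∅ out=∅

live-out(B3) = ["y"]

Answer: ["y"]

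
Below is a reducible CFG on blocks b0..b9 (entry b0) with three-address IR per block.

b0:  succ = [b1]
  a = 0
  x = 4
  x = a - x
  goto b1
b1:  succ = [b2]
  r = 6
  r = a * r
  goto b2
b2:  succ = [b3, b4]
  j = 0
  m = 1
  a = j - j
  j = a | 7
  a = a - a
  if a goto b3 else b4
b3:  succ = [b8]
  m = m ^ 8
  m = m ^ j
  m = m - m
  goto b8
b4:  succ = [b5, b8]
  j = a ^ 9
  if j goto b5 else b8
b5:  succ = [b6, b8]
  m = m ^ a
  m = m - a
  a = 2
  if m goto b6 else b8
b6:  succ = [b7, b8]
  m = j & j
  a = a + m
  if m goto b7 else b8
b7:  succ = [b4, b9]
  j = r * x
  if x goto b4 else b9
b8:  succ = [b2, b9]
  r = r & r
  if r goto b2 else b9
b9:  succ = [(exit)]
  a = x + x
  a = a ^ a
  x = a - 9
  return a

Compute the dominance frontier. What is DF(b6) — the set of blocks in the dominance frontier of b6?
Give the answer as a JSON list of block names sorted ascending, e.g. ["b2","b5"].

idom tree: b1←b0 b2←b1 b3←b2 b4←b2 b5←b4 b6←b5 b7←b6 b8←b2 b9←b2
Join-block Dom:
  b2: preds {b1,b8}: {b0,b1} ∩ {b0,b1,b2,b8} = {b0,b1}; idom=b1
  b4: preds {b2,b7}: {b0,b1,b2} ∩ {b0,b1,b2,b4,b5,b6,b7} = {b0,b1,b2}; idom=b2
  b8: preds {b3,b4,b5,b6}: {b0,b1,b2,b3} ∩ {b0,b1,b2,b4} ∩ {b0,b1,b2,b4,b5} ∩ {b0,b1,b2,b4,b5,b6} = {b0,b1,b2}; idom=b2
  b9: preds {b7,b8}: {b0,b1,b2,b4,b5,b6,b7} ∩ {b0,b1,b2,b8} = {b0,b1,b2}; idom=b2

Frontier:
  b2←b1: walk · to b1
  b2←b8: walk b8→b2 to b1
  b4←b2: walk · to b2
  b4←b7: walk b7→b6→b5→b4 to b2
  b8←b3: walk b3 to b2
  b8←b4: walk b4 to b2
  b8←b5: walk b5→b4 to b2
  b8←b6: walk b6→b5→b4 to b2
  b9←b7: walk b7→b6→b5→b4 to b2
  b9←b8: walk b8 to b2
  b0: DF=∅
  b1: DF=∅
  b2: DF={b2}
  b3: DF={b8}
  b4: DF={b4,b8,b9}
  b5: DF={b4,b8,b9}
  b6: DF={b4,b8,b9}
  b7: DF={b4,b9}
  b8: DF={b2,b9}
  b9: DF=∅

DF(b6) = ["b4", "b8", "b9"]

Answer: ["b4", "b8", "b9"]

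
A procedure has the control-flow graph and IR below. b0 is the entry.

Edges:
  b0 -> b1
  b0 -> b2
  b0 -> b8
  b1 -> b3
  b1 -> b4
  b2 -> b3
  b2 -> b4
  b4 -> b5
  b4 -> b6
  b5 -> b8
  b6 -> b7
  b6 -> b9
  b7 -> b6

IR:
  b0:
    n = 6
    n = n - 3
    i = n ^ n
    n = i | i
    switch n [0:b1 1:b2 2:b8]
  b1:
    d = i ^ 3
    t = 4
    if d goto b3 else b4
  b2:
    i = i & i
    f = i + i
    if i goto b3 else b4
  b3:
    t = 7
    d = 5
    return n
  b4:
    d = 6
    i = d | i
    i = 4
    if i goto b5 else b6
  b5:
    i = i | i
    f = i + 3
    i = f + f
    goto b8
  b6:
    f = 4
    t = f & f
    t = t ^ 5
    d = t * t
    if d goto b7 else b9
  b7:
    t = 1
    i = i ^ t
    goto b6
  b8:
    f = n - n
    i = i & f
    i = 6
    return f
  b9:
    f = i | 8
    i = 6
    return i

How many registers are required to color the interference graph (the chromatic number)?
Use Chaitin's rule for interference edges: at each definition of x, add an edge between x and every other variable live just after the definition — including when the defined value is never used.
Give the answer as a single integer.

def/use:
  b0: def={i,n} ue=∅
  b1: def={d,t} ue={i}
  b2: def={f,i} ue={i}
  b3: def={d,t} ue={n}
  b4: def={d,i} ue={i}
  b5: def={f,i} ue={i}
  b6: def={d,f,t} ue=∅
  b7: def={i,t} ue={i}
  b8: def={f,i} ue={i,n}
  b9: def={f,i} ue={i}

Live sets:
  live b0: ∅→{i,n}
  live b1: {i,n}→{i,n}
  live b2: {i,n}→{i,n}
  live b3: {n}→∅
  live b4: {i,n}→{i,n}
  live b5: {i,n}→{i,n}
  live b6: {i}→{i}
  live b7: {i}→{i}
  live b8: {i,n}→∅
  live b9: {i}→∅

Interfere edges:
  d: {i,n,t}
  f: {i,n}
  i: {d,f,n,t}
  n: {d,f,i,t}
  t: {d,i,n}

Colouring:
  {d,i,n,t} pairwise interfere (4-clique) ⇒ χ ≥ 4
  4-colouring: R0={i}  R1={n}  R2={d,f}  R3={t}
  χ = 4

Answer: 4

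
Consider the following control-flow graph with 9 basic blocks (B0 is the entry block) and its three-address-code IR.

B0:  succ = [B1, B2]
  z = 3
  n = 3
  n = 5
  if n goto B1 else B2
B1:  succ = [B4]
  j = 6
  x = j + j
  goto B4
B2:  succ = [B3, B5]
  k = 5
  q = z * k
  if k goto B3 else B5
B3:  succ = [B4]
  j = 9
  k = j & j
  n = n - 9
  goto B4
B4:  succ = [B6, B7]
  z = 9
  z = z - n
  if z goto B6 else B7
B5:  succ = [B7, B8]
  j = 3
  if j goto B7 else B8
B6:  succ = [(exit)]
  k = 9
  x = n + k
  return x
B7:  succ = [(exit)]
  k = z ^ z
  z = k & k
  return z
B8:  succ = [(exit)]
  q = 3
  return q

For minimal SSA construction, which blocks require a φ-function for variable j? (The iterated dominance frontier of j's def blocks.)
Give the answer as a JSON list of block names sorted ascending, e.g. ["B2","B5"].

Answer: ["B4", "B7"]

Analysis:
idom tree: B1←B0 B2←B0 B3←B2 B4←B0 B5←B2 B6←B4 B7←B0 B8←B5
Dom at joins:
  B4: preds {B1,B3}: {B0,B1} ∩ {B0,B2,B3} = {B0}; idom=B0
  B7: preds {B4,B5}: {B0,B4} ∩ {B0,B2,B5} = {B0}; idom=B0

DF derivation:
  B4←B1: walk B1 to B0
  B4←B3: walk B3→B2 to B0
  B7←B4: walk B4 to B0
  B7←B5: walk B5→B2 to B0
  DF(B0)=∅
  DF(B1)={B4}
  DF(B2)={B4,B7}
  DF(B3)={B4}
  DF(B4)={B7}
  DF(B5)={B7}
  DF(B6)=∅
  DF(B7)=∅
  DF(B8)=∅

φ for j: defs {B1,B3,B5}
  DF⁺ = {B4,B7}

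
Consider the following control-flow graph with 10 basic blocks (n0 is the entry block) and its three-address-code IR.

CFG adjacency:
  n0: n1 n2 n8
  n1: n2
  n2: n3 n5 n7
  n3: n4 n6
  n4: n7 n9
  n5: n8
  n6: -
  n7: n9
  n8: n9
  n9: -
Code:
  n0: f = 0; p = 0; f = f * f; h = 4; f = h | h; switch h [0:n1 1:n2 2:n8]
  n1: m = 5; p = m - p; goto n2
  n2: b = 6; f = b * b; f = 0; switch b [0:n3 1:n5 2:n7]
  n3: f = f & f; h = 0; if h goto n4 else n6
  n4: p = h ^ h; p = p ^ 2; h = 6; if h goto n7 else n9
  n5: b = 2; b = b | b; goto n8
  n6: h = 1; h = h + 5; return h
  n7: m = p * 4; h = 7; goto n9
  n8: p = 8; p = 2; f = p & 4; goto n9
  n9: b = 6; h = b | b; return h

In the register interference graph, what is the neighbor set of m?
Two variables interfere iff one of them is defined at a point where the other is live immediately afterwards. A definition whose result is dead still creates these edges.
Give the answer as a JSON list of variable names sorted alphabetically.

Block summaries:
  n0: def={f,h,p} ue=∅
  n1: def={m,p} ue={p}
  n2: def={b,f} ue=∅
  n3: def={f,h} ue={f}
  n4: def={h,p} ue={h}
  n5: def={b} ue=∅
  n6: def={h} ue=∅
  n7: def={h,m} ue={p}
  n8: def={f,p} ue=∅
  n9: def={b,h} ue=∅

Backward fixpoint:
  n0 li=∅ lo={p}
  n1 li={p} lo={p}
  n2 li={p} lo={f,p}
  n3 li={f} lo={h}
  n4 li={h} lo={p}
  n5 li=∅ lo=∅
  n6 li=∅ lo=∅
  n7 li={p} lo=∅
  n8 li=∅ lo=∅
  n9 li=∅ lo=∅

Interfere edges:
  b — {f,p}
  f — {b,h,p}
  h — {f,p}
  m — {p}
  p — {b,f,h,m}

N(m) = ["p"]

Answer: ["p"]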